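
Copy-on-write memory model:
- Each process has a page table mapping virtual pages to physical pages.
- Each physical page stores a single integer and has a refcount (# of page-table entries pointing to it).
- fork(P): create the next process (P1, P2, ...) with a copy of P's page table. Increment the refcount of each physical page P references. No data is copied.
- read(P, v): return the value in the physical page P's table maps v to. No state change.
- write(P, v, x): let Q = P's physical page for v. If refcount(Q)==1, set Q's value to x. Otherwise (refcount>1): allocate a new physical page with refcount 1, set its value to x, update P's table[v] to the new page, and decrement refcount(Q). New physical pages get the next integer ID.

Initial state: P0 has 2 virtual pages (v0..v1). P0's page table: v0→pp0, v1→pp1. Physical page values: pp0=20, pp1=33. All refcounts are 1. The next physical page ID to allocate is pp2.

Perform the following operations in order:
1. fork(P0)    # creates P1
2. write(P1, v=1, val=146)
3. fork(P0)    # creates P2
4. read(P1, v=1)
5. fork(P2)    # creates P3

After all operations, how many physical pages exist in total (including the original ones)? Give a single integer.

Answer: 3

Derivation:
Op 1: fork(P0) -> P1. 2 ppages; refcounts: pp0:2 pp1:2
Op 2: write(P1, v1, 146). refcount(pp1)=2>1 -> COPY to pp2. 3 ppages; refcounts: pp0:2 pp1:1 pp2:1
Op 3: fork(P0) -> P2. 3 ppages; refcounts: pp0:3 pp1:2 pp2:1
Op 4: read(P1, v1) -> 146. No state change.
Op 5: fork(P2) -> P3. 3 ppages; refcounts: pp0:4 pp1:3 pp2:1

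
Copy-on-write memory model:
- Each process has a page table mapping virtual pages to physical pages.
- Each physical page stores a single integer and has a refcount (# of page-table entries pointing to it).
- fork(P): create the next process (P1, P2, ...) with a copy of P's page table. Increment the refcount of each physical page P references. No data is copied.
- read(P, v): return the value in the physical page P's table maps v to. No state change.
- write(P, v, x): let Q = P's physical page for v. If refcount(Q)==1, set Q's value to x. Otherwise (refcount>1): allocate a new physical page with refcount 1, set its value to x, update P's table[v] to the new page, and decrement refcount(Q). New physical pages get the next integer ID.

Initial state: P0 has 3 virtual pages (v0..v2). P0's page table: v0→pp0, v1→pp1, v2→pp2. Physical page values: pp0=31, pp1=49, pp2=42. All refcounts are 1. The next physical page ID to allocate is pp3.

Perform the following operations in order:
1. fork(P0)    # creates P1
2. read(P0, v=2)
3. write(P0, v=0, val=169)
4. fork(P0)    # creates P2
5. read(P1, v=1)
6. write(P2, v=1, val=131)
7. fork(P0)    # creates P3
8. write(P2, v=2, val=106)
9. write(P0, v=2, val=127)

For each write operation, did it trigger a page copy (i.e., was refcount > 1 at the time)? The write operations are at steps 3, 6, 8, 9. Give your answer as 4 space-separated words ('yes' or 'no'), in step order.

Op 1: fork(P0) -> P1. 3 ppages; refcounts: pp0:2 pp1:2 pp2:2
Op 2: read(P0, v2) -> 42. No state change.
Op 3: write(P0, v0, 169). refcount(pp0)=2>1 -> COPY to pp3. 4 ppages; refcounts: pp0:1 pp1:2 pp2:2 pp3:1
Op 4: fork(P0) -> P2. 4 ppages; refcounts: pp0:1 pp1:3 pp2:3 pp3:2
Op 5: read(P1, v1) -> 49. No state change.
Op 6: write(P2, v1, 131). refcount(pp1)=3>1 -> COPY to pp4. 5 ppages; refcounts: pp0:1 pp1:2 pp2:3 pp3:2 pp4:1
Op 7: fork(P0) -> P3. 5 ppages; refcounts: pp0:1 pp1:3 pp2:4 pp3:3 pp4:1
Op 8: write(P2, v2, 106). refcount(pp2)=4>1 -> COPY to pp5. 6 ppages; refcounts: pp0:1 pp1:3 pp2:3 pp3:3 pp4:1 pp5:1
Op 9: write(P0, v2, 127). refcount(pp2)=3>1 -> COPY to pp6. 7 ppages; refcounts: pp0:1 pp1:3 pp2:2 pp3:3 pp4:1 pp5:1 pp6:1

yes yes yes yes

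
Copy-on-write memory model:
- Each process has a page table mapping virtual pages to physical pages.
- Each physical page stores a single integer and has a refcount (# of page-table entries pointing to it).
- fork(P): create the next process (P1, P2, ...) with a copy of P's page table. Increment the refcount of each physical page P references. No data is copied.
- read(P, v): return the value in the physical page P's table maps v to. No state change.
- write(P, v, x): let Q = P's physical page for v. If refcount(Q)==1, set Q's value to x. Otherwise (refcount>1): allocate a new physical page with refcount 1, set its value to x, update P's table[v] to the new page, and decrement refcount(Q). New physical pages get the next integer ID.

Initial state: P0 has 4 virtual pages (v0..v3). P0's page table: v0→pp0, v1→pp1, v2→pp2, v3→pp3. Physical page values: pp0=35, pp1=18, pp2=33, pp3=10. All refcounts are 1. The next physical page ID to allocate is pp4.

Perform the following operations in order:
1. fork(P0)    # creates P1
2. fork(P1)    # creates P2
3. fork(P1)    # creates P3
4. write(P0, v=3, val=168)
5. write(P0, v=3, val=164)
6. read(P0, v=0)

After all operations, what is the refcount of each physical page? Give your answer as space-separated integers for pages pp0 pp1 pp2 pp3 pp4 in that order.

Op 1: fork(P0) -> P1. 4 ppages; refcounts: pp0:2 pp1:2 pp2:2 pp3:2
Op 2: fork(P1) -> P2. 4 ppages; refcounts: pp0:3 pp1:3 pp2:3 pp3:3
Op 3: fork(P1) -> P3. 4 ppages; refcounts: pp0:4 pp1:4 pp2:4 pp3:4
Op 4: write(P0, v3, 168). refcount(pp3)=4>1 -> COPY to pp4. 5 ppages; refcounts: pp0:4 pp1:4 pp2:4 pp3:3 pp4:1
Op 5: write(P0, v3, 164). refcount(pp4)=1 -> write in place. 5 ppages; refcounts: pp0:4 pp1:4 pp2:4 pp3:3 pp4:1
Op 6: read(P0, v0) -> 35. No state change.

Answer: 4 4 4 3 1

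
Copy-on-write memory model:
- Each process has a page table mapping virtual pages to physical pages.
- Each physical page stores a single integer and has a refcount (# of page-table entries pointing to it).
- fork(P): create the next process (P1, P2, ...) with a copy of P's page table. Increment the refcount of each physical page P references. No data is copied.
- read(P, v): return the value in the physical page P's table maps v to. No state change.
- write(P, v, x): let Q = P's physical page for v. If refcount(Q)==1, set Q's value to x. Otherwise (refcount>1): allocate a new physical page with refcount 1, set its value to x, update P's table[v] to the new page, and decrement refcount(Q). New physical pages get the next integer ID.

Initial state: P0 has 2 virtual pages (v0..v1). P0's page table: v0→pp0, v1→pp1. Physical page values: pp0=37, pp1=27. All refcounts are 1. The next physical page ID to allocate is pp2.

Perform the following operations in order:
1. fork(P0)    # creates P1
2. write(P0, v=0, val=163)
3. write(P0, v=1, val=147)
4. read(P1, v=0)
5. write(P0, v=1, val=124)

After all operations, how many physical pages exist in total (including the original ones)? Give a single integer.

Answer: 4

Derivation:
Op 1: fork(P0) -> P1. 2 ppages; refcounts: pp0:2 pp1:2
Op 2: write(P0, v0, 163). refcount(pp0)=2>1 -> COPY to pp2. 3 ppages; refcounts: pp0:1 pp1:2 pp2:1
Op 3: write(P0, v1, 147). refcount(pp1)=2>1 -> COPY to pp3. 4 ppages; refcounts: pp0:1 pp1:1 pp2:1 pp3:1
Op 4: read(P1, v0) -> 37. No state change.
Op 5: write(P0, v1, 124). refcount(pp3)=1 -> write in place. 4 ppages; refcounts: pp0:1 pp1:1 pp2:1 pp3:1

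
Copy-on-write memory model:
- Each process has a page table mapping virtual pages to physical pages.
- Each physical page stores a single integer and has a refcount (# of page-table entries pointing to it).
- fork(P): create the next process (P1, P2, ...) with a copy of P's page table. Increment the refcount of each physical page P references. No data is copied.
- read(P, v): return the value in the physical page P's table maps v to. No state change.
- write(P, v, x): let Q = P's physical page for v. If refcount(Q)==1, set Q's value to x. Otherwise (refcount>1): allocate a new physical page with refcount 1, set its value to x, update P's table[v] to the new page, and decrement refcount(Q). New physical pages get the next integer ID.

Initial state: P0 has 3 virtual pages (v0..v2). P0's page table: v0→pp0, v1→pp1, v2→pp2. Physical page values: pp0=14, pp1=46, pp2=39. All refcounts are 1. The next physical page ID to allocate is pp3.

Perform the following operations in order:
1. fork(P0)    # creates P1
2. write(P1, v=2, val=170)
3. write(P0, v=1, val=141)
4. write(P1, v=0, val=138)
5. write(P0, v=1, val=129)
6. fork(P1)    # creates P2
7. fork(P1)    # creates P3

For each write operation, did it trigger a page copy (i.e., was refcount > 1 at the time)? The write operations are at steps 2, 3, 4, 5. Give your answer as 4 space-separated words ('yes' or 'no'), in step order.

Op 1: fork(P0) -> P1. 3 ppages; refcounts: pp0:2 pp1:2 pp2:2
Op 2: write(P1, v2, 170). refcount(pp2)=2>1 -> COPY to pp3. 4 ppages; refcounts: pp0:2 pp1:2 pp2:1 pp3:1
Op 3: write(P0, v1, 141). refcount(pp1)=2>1 -> COPY to pp4. 5 ppages; refcounts: pp0:2 pp1:1 pp2:1 pp3:1 pp4:1
Op 4: write(P1, v0, 138). refcount(pp0)=2>1 -> COPY to pp5. 6 ppages; refcounts: pp0:1 pp1:1 pp2:1 pp3:1 pp4:1 pp5:1
Op 5: write(P0, v1, 129). refcount(pp4)=1 -> write in place. 6 ppages; refcounts: pp0:1 pp1:1 pp2:1 pp3:1 pp4:1 pp5:1
Op 6: fork(P1) -> P2. 6 ppages; refcounts: pp0:1 pp1:2 pp2:1 pp3:2 pp4:1 pp5:2
Op 7: fork(P1) -> P3. 6 ppages; refcounts: pp0:1 pp1:3 pp2:1 pp3:3 pp4:1 pp5:3

yes yes yes no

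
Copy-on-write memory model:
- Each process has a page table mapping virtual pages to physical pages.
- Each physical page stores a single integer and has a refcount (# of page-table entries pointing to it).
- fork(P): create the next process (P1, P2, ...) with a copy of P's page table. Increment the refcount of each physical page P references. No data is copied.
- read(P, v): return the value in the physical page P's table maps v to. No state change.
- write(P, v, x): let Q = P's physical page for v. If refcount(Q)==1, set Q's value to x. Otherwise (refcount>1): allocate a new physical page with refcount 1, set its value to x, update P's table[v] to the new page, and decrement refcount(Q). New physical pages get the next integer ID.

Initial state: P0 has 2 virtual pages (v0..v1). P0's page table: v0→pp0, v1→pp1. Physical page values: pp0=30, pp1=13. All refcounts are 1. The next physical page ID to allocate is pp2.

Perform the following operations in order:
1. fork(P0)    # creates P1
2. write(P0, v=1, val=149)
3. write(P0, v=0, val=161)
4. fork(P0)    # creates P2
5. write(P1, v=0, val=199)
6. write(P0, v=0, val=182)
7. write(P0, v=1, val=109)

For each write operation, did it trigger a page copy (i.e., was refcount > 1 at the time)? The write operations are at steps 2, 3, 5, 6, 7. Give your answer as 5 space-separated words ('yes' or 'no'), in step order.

Op 1: fork(P0) -> P1. 2 ppages; refcounts: pp0:2 pp1:2
Op 2: write(P0, v1, 149). refcount(pp1)=2>1 -> COPY to pp2. 3 ppages; refcounts: pp0:2 pp1:1 pp2:1
Op 3: write(P0, v0, 161). refcount(pp0)=2>1 -> COPY to pp3. 4 ppages; refcounts: pp0:1 pp1:1 pp2:1 pp3:1
Op 4: fork(P0) -> P2. 4 ppages; refcounts: pp0:1 pp1:1 pp2:2 pp3:2
Op 5: write(P1, v0, 199). refcount(pp0)=1 -> write in place. 4 ppages; refcounts: pp0:1 pp1:1 pp2:2 pp3:2
Op 6: write(P0, v0, 182). refcount(pp3)=2>1 -> COPY to pp4. 5 ppages; refcounts: pp0:1 pp1:1 pp2:2 pp3:1 pp4:1
Op 7: write(P0, v1, 109). refcount(pp2)=2>1 -> COPY to pp5. 6 ppages; refcounts: pp0:1 pp1:1 pp2:1 pp3:1 pp4:1 pp5:1

yes yes no yes yes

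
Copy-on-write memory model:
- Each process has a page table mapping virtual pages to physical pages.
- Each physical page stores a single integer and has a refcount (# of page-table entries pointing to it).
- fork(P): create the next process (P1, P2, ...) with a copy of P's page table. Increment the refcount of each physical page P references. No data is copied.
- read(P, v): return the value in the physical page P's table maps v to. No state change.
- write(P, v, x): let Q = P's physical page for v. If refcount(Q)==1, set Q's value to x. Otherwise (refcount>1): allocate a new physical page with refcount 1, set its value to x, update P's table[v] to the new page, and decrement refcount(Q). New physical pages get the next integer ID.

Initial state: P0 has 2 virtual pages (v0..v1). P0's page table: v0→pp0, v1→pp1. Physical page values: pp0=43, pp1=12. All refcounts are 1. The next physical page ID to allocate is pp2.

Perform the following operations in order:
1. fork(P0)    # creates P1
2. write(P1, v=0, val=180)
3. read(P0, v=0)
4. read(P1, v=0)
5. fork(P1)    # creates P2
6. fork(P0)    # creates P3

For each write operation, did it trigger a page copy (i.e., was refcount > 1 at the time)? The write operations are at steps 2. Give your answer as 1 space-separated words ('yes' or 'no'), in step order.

Op 1: fork(P0) -> P1. 2 ppages; refcounts: pp0:2 pp1:2
Op 2: write(P1, v0, 180). refcount(pp0)=2>1 -> COPY to pp2. 3 ppages; refcounts: pp0:1 pp1:2 pp2:1
Op 3: read(P0, v0) -> 43. No state change.
Op 4: read(P1, v0) -> 180. No state change.
Op 5: fork(P1) -> P2. 3 ppages; refcounts: pp0:1 pp1:3 pp2:2
Op 6: fork(P0) -> P3. 3 ppages; refcounts: pp0:2 pp1:4 pp2:2

yes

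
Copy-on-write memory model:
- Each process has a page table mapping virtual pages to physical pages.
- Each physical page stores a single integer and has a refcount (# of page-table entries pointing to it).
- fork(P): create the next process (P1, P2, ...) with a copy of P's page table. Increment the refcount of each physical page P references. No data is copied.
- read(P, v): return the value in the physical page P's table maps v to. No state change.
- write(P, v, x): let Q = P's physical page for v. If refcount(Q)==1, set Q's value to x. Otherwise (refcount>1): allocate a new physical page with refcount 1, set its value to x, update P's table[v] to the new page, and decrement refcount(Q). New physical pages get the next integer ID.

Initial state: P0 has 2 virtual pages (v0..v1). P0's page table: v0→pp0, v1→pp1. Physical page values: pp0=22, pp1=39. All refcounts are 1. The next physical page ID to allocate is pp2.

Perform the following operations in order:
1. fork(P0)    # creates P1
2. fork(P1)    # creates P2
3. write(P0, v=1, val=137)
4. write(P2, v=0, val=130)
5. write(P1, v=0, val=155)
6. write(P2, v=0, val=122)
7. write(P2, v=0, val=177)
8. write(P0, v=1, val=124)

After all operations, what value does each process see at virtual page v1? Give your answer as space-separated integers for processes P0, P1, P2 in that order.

Op 1: fork(P0) -> P1. 2 ppages; refcounts: pp0:2 pp1:2
Op 2: fork(P1) -> P2. 2 ppages; refcounts: pp0:3 pp1:3
Op 3: write(P0, v1, 137). refcount(pp1)=3>1 -> COPY to pp2. 3 ppages; refcounts: pp0:3 pp1:2 pp2:1
Op 4: write(P2, v0, 130). refcount(pp0)=3>1 -> COPY to pp3. 4 ppages; refcounts: pp0:2 pp1:2 pp2:1 pp3:1
Op 5: write(P1, v0, 155). refcount(pp0)=2>1 -> COPY to pp4. 5 ppages; refcounts: pp0:1 pp1:2 pp2:1 pp3:1 pp4:1
Op 6: write(P2, v0, 122). refcount(pp3)=1 -> write in place. 5 ppages; refcounts: pp0:1 pp1:2 pp2:1 pp3:1 pp4:1
Op 7: write(P2, v0, 177). refcount(pp3)=1 -> write in place. 5 ppages; refcounts: pp0:1 pp1:2 pp2:1 pp3:1 pp4:1
Op 8: write(P0, v1, 124). refcount(pp2)=1 -> write in place. 5 ppages; refcounts: pp0:1 pp1:2 pp2:1 pp3:1 pp4:1
P0: v1 -> pp2 = 124
P1: v1 -> pp1 = 39
P2: v1 -> pp1 = 39

Answer: 124 39 39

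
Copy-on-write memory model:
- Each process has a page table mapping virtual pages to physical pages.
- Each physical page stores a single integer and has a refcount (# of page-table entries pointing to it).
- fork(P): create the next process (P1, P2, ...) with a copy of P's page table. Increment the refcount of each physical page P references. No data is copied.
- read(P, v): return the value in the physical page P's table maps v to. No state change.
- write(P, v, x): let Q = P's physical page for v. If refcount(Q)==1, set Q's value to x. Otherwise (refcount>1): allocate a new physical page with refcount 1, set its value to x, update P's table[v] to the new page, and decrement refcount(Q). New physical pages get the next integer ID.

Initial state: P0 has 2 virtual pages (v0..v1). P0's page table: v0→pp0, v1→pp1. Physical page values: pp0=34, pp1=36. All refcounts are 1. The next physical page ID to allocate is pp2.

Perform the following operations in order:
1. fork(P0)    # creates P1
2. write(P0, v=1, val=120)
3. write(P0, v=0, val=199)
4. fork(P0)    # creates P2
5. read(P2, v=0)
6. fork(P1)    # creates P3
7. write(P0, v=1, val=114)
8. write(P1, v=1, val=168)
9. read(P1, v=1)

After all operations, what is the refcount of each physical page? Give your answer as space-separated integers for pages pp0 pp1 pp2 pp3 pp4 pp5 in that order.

Answer: 2 1 1 2 1 1

Derivation:
Op 1: fork(P0) -> P1. 2 ppages; refcounts: pp0:2 pp1:2
Op 2: write(P0, v1, 120). refcount(pp1)=2>1 -> COPY to pp2. 3 ppages; refcounts: pp0:2 pp1:1 pp2:1
Op 3: write(P0, v0, 199). refcount(pp0)=2>1 -> COPY to pp3. 4 ppages; refcounts: pp0:1 pp1:1 pp2:1 pp3:1
Op 4: fork(P0) -> P2. 4 ppages; refcounts: pp0:1 pp1:1 pp2:2 pp3:2
Op 5: read(P2, v0) -> 199. No state change.
Op 6: fork(P1) -> P3. 4 ppages; refcounts: pp0:2 pp1:2 pp2:2 pp3:2
Op 7: write(P0, v1, 114). refcount(pp2)=2>1 -> COPY to pp4. 5 ppages; refcounts: pp0:2 pp1:2 pp2:1 pp3:2 pp4:1
Op 8: write(P1, v1, 168). refcount(pp1)=2>1 -> COPY to pp5. 6 ppages; refcounts: pp0:2 pp1:1 pp2:1 pp3:2 pp4:1 pp5:1
Op 9: read(P1, v1) -> 168. No state change.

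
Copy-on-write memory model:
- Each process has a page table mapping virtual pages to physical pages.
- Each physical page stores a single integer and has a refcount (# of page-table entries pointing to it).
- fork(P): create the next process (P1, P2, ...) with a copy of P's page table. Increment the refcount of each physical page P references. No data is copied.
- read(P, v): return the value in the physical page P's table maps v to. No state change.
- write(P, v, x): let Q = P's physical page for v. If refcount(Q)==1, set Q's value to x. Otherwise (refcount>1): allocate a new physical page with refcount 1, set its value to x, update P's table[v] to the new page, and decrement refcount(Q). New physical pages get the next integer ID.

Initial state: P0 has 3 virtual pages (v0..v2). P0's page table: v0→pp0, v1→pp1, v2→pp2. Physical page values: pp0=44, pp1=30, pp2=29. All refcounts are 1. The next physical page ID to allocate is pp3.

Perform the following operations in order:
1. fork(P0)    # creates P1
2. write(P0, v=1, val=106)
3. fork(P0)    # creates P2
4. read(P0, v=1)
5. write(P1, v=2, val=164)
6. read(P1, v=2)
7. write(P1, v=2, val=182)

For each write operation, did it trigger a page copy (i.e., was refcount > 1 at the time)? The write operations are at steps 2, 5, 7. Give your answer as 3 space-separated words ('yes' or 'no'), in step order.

Op 1: fork(P0) -> P1. 3 ppages; refcounts: pp0:2 pp1:2 pp2:2
Op 2: write(P0, v1, 106). refcount(pp1)=2>1 -> COPY to pp3. 4 ppages; refcounts: pp0:2 pp1:1 pp2:2 pp3:1
Op 3: fork(P0) -> P2. 4 ppages; refcounts: pp0:3 pp1:1 pp2:3 pp3:2
Op 4: read(P0, v1) -> 106. No state change.
Op 5: write(P1, v2, 164). refcount(pp2)=3>1 -> COPY to pp4. 5 ppages; refcounts: pp0:3 pp1:1 pp2:2 pp3:2 pp4:1
Op 6: read(P1, v2) -> 164. No state change.
Op 7: write(P1, v2, 182). refcount(pp4)=1 -> write in place. 5 ppages; refcounts: pp0:3 pp1:1 pp2:2 pp3:2 pp4:1

yes yes no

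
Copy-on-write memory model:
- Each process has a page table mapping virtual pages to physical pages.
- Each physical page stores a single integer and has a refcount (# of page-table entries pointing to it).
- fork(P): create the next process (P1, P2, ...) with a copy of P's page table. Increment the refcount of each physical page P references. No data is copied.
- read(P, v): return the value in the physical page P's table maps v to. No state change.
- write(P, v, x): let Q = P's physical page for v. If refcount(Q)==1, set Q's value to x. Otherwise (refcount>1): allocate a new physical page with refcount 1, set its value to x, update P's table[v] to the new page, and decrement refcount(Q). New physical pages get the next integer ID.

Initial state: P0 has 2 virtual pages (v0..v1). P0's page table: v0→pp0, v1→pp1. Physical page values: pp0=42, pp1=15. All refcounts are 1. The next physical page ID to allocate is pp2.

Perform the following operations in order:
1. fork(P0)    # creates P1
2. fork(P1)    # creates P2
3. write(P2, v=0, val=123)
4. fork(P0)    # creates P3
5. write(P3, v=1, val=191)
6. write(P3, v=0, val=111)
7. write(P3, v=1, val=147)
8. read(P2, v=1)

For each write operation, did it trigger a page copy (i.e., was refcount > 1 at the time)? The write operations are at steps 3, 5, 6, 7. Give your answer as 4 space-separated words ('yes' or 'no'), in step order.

Op 1: fork(P0) -> P1. 2 ppages; refcounts: pp0:2 pp1:2
Op 2: fork(P1) -> P2. 2 ppages; refcounts: pp0:3 pp1:3
Op 3: write(P2, v0, 123). refcount(pp0)=3>1 -> COPY to pp2. 3 ppages; refcounts: pp0:2 pp1:3 pp2:1
Op 4: fork(P0) -> P3. 3 ppages; refcounts: pp0:3 pp1:4 pp2:1
Op 5: write(P3, v1, 191). refcount(pp1)=4>1 -> COPY to pp3. 4 ppages; refcounts: pp0:3 pp1:3 pp2:1 pp3:1
Op 6: write(P3, v0, 111). refcount(pp0)=3>1 -> COPY to pp4. 5 ppages; refcounts: pp0:2 pp1:3 pp2:1 pp3:1 pp4:1
Op 7: write(P3, v1, 147). refcount(pp3)=1 -> write in place. 5 ppages; refcounts: pp0:2 pp1:3 pp2:1 pp3:1 pp4:1
Op 8: read(P2, v1) -> 15. No state change.

yes yes yes no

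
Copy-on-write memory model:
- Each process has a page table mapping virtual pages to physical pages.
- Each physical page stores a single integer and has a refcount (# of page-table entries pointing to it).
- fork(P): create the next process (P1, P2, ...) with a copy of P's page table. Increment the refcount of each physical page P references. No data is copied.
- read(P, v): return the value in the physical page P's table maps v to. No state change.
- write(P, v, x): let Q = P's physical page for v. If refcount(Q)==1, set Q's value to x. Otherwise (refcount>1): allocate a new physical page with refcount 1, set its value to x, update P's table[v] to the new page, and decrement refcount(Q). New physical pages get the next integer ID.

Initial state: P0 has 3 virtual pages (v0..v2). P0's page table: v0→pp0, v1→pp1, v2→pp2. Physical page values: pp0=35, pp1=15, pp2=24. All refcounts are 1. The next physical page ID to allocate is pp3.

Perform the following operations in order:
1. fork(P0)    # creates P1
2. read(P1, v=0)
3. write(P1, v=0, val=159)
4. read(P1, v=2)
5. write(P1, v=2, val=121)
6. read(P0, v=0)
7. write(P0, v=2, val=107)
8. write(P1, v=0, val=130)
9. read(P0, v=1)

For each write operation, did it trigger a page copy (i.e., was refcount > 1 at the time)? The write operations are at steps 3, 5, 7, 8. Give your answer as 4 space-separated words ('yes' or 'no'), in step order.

Op 1: fork(P0) -> P1. 3 ppages; refcounts: pp0:2 pp1:2 pp2:2
Op 2: read(P1, v0) -> 35. No state change.
Op 3: write(P1, v0, 159). refcount(pp0)=2>1 -> COPY to pp3. 4 ppages; refcounts: pp0:1 pp1:2 pp2:2 pp3:1
Op 4: read(P1, v2) -> 24. No state change.
Op 5: write(P1, v2, 121). refcount(pp2)=2>1 -> COPY to pp4. 5 ppages; refcounts: pp0:1 pp1:2 pp2:1 pp3:1 pp4:1
Op 6: read(P0, v0) -> 35. No state change.
Op 7: write(P0, v2, 107). refcount(pp2)=1 -> write in place. 5 ppages; refcounts: pp0:1 pp1:2 pp2:1 pp3:1 pp4:1
Op 8: write(P1, v0, 130). refcount(pp3)=1 -> write in place. 5 ppages; refcounts: pp0:1 pp1:2 pp2:1 pp3:1 pp4:1
Op 9: read(P0, v1) -> 15. No state change.

yes yes no no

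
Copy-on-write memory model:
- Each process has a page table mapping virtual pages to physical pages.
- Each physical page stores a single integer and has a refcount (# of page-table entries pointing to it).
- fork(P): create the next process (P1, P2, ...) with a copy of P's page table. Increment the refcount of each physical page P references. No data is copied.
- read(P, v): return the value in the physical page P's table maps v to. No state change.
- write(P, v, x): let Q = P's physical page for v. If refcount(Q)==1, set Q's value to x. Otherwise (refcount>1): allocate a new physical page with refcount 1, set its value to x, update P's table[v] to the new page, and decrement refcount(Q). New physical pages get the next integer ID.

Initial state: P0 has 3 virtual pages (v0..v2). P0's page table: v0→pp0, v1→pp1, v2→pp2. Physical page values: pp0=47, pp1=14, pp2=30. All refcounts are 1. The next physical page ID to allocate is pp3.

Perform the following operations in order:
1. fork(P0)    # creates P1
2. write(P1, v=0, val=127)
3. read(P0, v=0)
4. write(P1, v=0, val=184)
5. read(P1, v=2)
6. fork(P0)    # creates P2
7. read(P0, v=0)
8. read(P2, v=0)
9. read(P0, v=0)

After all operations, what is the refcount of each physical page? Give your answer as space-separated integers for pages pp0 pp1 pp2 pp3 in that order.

Answer: 2 3 3 1

Derivation:
Op 1: fork(P0) -> P1. 3 ppages; refcounts: pp0:2 pp1:2 pp2:2
Op 2: write(P1, v0, 127). refcount(pp0)=2>1 -> COPY to pp3. 4 ppages; refcounts: pp0:1 pp1:2 pp2:2 pp3:1
Op 3: read(P0, v0) -> 47. No state change.
Op 4: write(P1, v0, 184). refcount(pp3)=1 -> write in place. 4 ppages; refcounts: pp0:1 pp1:2 pp2:2 pp3:1
Op 5: read(P1, v2) -> 30. No state change.
Op 6: fork(P0) -> P2. 4 ppages; refcounts: pp0:2 pp1:3 pp2:3 pp3:1
Op 7: read(P0, v0) -> 47. No state change.
Op 8: read(P2, v0) -> 47. No state change.
Op 9: read(P0, v0) -> 47. No state change.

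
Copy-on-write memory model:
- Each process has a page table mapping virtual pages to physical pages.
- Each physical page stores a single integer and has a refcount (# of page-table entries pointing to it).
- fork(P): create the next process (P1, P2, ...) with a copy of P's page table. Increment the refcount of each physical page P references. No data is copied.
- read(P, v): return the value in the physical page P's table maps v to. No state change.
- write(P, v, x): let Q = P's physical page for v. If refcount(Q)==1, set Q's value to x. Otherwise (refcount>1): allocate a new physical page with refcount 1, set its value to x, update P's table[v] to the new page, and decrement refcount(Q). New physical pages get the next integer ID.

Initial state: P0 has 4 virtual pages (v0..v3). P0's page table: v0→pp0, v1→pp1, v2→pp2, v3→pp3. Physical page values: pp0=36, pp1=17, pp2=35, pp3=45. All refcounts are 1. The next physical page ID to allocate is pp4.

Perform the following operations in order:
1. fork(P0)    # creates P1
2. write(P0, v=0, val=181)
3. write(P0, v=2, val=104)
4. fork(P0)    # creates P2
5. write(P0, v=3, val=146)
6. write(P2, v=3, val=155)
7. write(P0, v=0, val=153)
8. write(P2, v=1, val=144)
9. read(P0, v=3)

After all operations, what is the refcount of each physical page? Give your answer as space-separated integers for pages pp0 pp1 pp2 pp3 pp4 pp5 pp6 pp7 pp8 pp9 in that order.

Answer: 1 2 1 1 1 2 1 1 1 1

Derivation:
Op 1: fork(P0) -> P1. 4 ppages; refcounts: pp0:2 pp1:2 pp2:2 pp3:2
Op 2: write(P0, v0, 181). refcount(pp0)=2>1 -> COPY to pp4. 5 ppages; refcounts: pp0:1 pp1:2 pp2:2 pp3:2 pp4:1
Op 3: write(P0, v2, 104). refcount(pp2)=2>1 -> COPY to pp5. 6 ppages; refcounts: pp0:1 pp1:2 pp2:1 pp3:2 pp4:1 pp5:1
Op 4: fork(P0) -> P2. 6 ppages; refcounts: pp0:1 pp1:3 pp2:1 pp3:3 pp4:2 pp5:2
Op 5: write(P0, v3, 146). refcount(pp3)=3>1 -> COPY to pp6. 7 ppages; refcounts: pp0:1 pp1:3 pp2:1 pp3:2 pp4:2 pp5:2 pp6:1
Op 6: write(P2, v3, 155). refcount(pp3)=2>1 -> COPY to pp7. 8 ppages; refcounts: pp0:1 pp1:3 pp2:1 pp3:1 pp4:2 pp5:2 pp6:1 pp7:1
Op 7: write(P0, v0, 153). refcount(pp4)=2>1 -> COPY to pp8. 9 ppages; refcounts: pp0:1 pp1:3 pp2:1 pp3:1 pp4:1 pp5:2 pp6:1 pp7:1 pp8:1
Op 8: write(P2, v1, 144). refcount(pp1)=3>1 -> COPY to pp9. 10 ppages; refcounts: pp0:1 pp1:2 pp2:1 pp3:1 pp4:1 pp5:2 pp6:1 pp7:1 pp8:1 pp9:1
Op 9: read(P0, v3) -> 146. No state change.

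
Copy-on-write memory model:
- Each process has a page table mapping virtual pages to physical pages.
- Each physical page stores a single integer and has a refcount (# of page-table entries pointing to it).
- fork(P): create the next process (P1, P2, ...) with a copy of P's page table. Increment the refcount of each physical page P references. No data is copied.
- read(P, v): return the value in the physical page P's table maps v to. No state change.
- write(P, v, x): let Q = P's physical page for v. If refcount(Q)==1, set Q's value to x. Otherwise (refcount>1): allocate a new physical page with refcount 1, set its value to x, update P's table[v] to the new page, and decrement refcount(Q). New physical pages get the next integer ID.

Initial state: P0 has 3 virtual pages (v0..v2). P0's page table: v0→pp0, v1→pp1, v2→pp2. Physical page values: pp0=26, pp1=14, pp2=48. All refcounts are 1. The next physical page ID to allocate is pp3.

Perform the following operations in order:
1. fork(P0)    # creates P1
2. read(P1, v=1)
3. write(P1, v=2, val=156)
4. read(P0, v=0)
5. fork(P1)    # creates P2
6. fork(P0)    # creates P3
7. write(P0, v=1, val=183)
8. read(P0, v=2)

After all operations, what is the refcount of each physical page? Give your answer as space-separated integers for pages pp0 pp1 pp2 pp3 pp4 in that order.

Op 1: fork(P0) -> P1. 3 ppages; refcounts: pp0:2 pp1:2 pp2:2
Op 2: read(P1, v1) -> 14. No state change.
Op 3: write(P1, v2, 156). refcount(pp2)=2>1 -> COPY to pp3. 4 ppages; refcounts: pp0:2 pp1:2 pp2:1 pp3:1
Op 4: read(P0, v0) -> 26. No state change.
Op 5: fork(P1) -> P2. 4 ppages; refcounts: pp0:3 pp1:3 pp2:1 pp3:2
Op 6: fork(P0) -> P3. 4 ppages; refcounts: pp0:4 pp1:4 pp2:2 pp3:2
Op 7: write(P0, v1, 183). refcount(pp1)=4>1 -> COPY to pp4. 5 ppages; refcounts: pp0:4 pp1:3 pp2:2 pp3:2 pp4:1
Op 8: read(P0, v2) -> 48. No state change.

Answer: 4 3 2 2 1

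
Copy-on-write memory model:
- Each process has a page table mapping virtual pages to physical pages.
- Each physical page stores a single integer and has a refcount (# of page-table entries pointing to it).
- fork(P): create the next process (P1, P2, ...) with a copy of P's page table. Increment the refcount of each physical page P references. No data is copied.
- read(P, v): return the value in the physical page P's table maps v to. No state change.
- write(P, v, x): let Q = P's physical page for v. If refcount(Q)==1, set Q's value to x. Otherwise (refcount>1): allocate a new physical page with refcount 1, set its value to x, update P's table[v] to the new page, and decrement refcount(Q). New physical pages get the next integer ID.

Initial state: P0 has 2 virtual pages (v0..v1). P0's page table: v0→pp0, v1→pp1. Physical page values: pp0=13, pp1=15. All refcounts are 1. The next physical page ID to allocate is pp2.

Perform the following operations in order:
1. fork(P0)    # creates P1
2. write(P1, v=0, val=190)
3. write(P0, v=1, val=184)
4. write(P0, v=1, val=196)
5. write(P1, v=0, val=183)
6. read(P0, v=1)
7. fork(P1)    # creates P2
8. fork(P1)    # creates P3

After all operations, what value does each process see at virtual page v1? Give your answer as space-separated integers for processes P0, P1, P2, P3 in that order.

Answer: 196 15 15 15

Derivation:
Op 1: fork(P0) -> P1. 2 ppages; refcounts: pp0:2 pp1:2
Op 2: write(P1, v0, 190). refcount(pp0)=2>1 -> COPY to pp2. 3 ppages; refcounts: pp0:1 pp1:2 pp2:1
Op 3: write(P0, v1, 184). refcount(pp1)=2>1 -> COPY to pp3. 4 ppages; refcounts: pp0:1 pp1:1 pp2:1 pp3:1
Op 4: write(P0, v1, 196). refcount(pp3)=1 -> write in place. 4 ppages; refcounts: pp0:1 pp1:1 pp2:1 pp3:1
Op 5: write(P1, v0, 183). refcount(pp2)=1 -> write in place. 4 ppages; refcounts: pp0:1 pp1:1 pp2:1 pp3:1
Op 6: read(P0, v1) -> 196. No state change.
Op 7: fork(P1) -> P2. 4 ppages; refcounts: pp0:1 pp1:2 pp2:2 pp3:1
Op 8: fork(P1) -> P3. 4 ppages; refcounts: pp0:1 pp1:3 pp2:3 pp3:1
P0: v1 -> pp3 = 196
P1: v1 -> pp1 = 15
P2: v1 -> pp1 = 15
P3: v1 -> pp1 = 15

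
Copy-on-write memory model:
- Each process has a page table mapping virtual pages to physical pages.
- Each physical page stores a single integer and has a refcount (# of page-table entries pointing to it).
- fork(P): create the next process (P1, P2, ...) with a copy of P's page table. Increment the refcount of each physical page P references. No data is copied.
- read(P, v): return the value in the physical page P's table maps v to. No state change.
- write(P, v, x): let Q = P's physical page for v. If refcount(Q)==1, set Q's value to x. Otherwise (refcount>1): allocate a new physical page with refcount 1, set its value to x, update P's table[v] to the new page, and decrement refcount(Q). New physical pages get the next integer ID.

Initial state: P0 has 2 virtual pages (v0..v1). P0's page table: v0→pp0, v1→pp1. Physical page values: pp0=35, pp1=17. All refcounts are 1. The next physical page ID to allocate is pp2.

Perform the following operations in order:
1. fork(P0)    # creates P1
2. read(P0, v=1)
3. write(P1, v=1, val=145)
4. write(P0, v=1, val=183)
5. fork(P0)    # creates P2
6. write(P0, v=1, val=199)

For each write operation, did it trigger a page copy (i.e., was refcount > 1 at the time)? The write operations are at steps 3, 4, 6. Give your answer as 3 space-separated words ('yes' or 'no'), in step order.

Op 1: fork(P0) -> P1. 2 ppages; refcounts: pp0:2 pp1:2
Op 2: read(P0, v1) -> 17. No state change.
Op 3: write(P1, v1, 145). refcount(pp1)=2>1 -> COPY to pp2. 3 ppages; refcounts: pp0:2 pp1:1 pp2:1
Op 4: write(P0, v1, 183). refcount(pp1)=1 -> write in place. 3 ppages; refcounts: pp0:2 pp1:1 pp2:1
Op 5: fork(P0) -> P2. 3 ppages; refcounts: pp0:3 pp1:2 pp2:1
Op 6: write(P0, v1, 199). refcount(pp1)=2>1 -> COPY to pp3. 4 ppages; refcounts: pp0:3 pp1:1 pp2:1 pp3:1

yes no yes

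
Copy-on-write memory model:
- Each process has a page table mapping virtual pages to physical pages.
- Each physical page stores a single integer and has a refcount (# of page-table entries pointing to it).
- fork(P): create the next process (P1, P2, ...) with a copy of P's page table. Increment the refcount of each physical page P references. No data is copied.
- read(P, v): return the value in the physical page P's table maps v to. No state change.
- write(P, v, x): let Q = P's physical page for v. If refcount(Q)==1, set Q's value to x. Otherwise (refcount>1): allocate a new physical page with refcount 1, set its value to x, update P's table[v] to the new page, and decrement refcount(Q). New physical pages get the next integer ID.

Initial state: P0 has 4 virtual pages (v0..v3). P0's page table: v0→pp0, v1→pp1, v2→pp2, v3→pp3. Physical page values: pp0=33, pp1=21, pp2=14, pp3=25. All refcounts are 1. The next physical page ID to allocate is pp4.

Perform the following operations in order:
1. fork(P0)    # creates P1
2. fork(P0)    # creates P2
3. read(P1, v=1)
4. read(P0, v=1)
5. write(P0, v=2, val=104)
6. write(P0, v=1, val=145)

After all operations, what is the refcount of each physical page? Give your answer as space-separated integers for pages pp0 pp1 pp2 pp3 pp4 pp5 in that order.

Answer: 3 2 2 3 1 1

Derivation:
Op 1: fork(P0) -> P1. 4 ppages; refcounts: pp0:2 pp1:2 pp2:2 pp3:2
Op 2: fork(P0) -> P2. 4 ppages; refcounts: pp0:3 pp1:3 pp2:3 pp3:3
Op 3: read(P1, v1) -> 21. No state change.
Op 4: read(P0, v1) -> 21. No state change.
Op 5: write(P0, v2, 104). refcount(pp2)=3>1 -> COPY to pp4. 5 ppages; refcounts: pp0:3 pp1:3 pp2:2 pp3:3 pp4:1
Op 6: write(P0, v1, 145). refcount(pp1)=3>1 -> COPY to pp5. 6 ppages; refcounts: pp0:3 pp1:2 pp2:2 pp3:3 pp4:1 pp5:1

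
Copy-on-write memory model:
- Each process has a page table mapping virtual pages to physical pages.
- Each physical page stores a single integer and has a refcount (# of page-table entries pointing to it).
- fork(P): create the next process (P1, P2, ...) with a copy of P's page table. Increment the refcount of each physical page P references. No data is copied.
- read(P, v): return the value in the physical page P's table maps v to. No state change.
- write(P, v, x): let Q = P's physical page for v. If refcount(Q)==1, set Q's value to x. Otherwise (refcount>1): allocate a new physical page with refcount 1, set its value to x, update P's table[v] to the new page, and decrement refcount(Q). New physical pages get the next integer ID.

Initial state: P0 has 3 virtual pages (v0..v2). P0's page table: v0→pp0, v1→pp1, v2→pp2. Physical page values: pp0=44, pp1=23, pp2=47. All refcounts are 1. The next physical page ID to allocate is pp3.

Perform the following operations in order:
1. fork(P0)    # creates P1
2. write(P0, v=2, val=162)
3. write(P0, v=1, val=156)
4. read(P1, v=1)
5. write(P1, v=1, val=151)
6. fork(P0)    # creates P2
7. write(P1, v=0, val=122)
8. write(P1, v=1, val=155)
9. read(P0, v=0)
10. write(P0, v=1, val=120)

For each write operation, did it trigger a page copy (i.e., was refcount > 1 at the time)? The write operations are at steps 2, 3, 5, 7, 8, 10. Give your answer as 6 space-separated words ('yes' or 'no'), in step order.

Op 1: fork(P0) -> P1. 3 ppages; refcounts: pp0:2 pp1:2 pp2:2
Op 2: write(P0, v2, 162). refcount(pp2)=2>1 -> COPY to pp3. 4 ppages; refcounts: pp0:2 pp1:2 pp2:1 pp3:1
Op 3: write(P0, v1, 156). refcount(pp1)=2>1 -> COPY to pp4. 5 ppages; refcounts: pp0:2 pp1:1 pp2:1 pp3:1 pp4:1
Op 4: read(P1, v1) -> 23. No state change.
Op 5: write(P1, v1, 151). refcount(pp1)=1 -> write in place. 5 ppages; refcounts: pp0:2 pp1:1 pp2:1 pp3:1 pp4:1
Op 6: fork(P0) -> P2. 5 ppages; refcounts: pp0:3 pp1:1 pp2:1 pp3:2 pp4:2
Op 7: write(P1, v0, 122). refcount(pp0)=3>1 -> COPY to pp5. 6 ppages; refcounts: pp0:2 pp1:1 pp2:1 pp3:2 pp4:2 pp5:1
Op 8: write(P1, v1, 155). refcount(pp1)=1 -> write in place. 6 ppages; refcounts: pp0:2 pp1:1 pp2:1 pp3:2 pp4:2 pp5:1
Op 9: read(P0, v0) -> 44. No state change.
Op 10: write(P0, v1, 120). refcount(pp4)=2>1 -> COPY to pp6. 7 ppages; refcounts: pp0:2 pp1:1 pp2:1 pp3:2 pp4:1 pp5:1 pp6:1

yes yes no yes no yes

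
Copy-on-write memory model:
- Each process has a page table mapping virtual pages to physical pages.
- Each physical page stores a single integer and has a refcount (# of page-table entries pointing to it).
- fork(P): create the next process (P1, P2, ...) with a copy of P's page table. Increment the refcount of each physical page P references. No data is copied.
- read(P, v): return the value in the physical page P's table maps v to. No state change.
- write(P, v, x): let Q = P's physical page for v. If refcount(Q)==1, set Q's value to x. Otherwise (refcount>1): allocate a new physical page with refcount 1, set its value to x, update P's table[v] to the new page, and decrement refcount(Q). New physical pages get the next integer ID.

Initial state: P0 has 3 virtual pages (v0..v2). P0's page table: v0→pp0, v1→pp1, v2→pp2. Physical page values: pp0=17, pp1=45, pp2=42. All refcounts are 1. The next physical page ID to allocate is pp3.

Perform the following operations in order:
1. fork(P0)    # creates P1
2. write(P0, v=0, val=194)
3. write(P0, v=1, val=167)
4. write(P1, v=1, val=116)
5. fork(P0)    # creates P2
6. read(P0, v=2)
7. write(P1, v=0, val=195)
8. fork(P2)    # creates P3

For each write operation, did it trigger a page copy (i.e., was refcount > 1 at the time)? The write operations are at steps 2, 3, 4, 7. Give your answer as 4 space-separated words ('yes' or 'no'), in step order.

Op 1: fork(P0) -> P1. 3 ppages; refcounts: pp0:2 pp1:2 pp2:2
Op 2: write(P0, v0, 194). refcount(pp0)=2>1 -> COPY to pp3. 4 ppages; refcounts: pp0:1 pp1:2 pp2:2 pp3:1
Op 3: write(P0, v1, 167). refcount(pp1)=2>1 -> COPY to pp4. 5 ppages; refcounts: pp0:1 pp1:1 pp2:2 pp3:1 pp4:1
Op 4: write(P1, v1, 116). refcount(pp1)=1 -> write in place. 5 ppages; refcounts: pp0:1 pp1:1 pp2:2 pp3:1 pp4:1
Op 5: fork(P0) -> P2. 5 ppages; refcounts: pp0:1 pp1:1 pp2:3 pp3:2 pp4:2
Op 6: read(P0, v2) -> 42. No state change.
Op 7: write(P1, v0, 195). refcount(pp0)=1 -> write in place. 5 ppages; refcounts: pp0:1 pp1:1 pp2:3 pp3:2 pp4:2
Op 8: fork(P2) -> P3. 5 ppages; refcounts: pp0:1 pp1:1 pp2:4 pp3:3 pp4:3

yes yes no no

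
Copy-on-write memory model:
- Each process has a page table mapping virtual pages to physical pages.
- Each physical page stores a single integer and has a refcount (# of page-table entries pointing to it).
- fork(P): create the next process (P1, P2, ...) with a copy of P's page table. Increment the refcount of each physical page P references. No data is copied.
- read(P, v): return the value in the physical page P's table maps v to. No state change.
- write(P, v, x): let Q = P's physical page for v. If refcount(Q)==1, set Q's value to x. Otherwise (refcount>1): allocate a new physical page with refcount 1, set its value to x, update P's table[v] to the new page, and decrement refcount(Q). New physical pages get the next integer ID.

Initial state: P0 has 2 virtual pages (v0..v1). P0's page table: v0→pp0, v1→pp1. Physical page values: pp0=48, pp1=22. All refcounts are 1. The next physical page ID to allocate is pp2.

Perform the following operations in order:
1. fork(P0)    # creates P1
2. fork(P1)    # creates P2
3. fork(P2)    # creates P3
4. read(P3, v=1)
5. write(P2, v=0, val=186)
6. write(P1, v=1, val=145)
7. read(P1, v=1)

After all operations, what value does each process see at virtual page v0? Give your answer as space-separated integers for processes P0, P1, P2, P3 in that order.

Op 1: fork(P0) -> P1. 2 ppages; refcounts: pp0:2 pp1:2
Op 2: fork(P1) -> P2. 2 ppages; refcounts: pp0:3 pp1:3
Op 3: fork(P2) -> P3. 2 ppages; refcounts: pp0:4 pp1:4
Op 4: read(P3, v1) -> 22. No state change.
Op 5: write(P2, v0, 186). refcount(pp0)=4>1 -> COPY to pp2. 3 ppages; refcounts: pp0:3 pp1:4 pp2:1
Op 6: write(P1, v1, 145). refcount(pp1)=4>1 -> COPY to pp3. 4 ppages; refcounts: pp0:3 pp1:3 pp2:1 pp3:1
Op 7: read(P1, v1) -> 145. No state change.
P0: v0 -> pp0 = 48
P1: v0 -> pp0 = 48
P2: v0 -> pp2 = 186
P3: v0 -> pp0 = 48

Answer: 48 48 186 48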